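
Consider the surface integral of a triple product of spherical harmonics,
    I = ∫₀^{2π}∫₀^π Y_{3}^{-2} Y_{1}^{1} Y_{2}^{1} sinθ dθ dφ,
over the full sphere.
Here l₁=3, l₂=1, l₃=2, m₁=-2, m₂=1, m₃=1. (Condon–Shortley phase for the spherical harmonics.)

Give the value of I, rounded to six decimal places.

0.261169

m-sum 0 ✓  L=6 even ✓  2≤2≤4 ✓
Π(2lᵢ+1) = 7×3×5 = 105
triangle coeff Δ(3,1,2) = 1/105
Σ_t [1,1]: t=1:−1/4 = -1/4
(3j)²=3/35 [(3 1 2; 0 0 0)], sign=-1
Σ_t [2,2]: t=2:+1/12 = 1/12
(3j)²=2/21 [(3 1 2; -2 1 1)], sign=-1
⇒ 4πI² = 6/7
I = (+1)√(6/7/(4π)) = 0.26116903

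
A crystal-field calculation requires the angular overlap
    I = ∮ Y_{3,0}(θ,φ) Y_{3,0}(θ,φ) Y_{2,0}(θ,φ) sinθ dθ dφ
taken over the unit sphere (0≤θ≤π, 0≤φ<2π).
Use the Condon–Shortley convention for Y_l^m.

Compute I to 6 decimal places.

Checks pass: Σm=0; 8 even; l₃=2∈[0,6].
(2·3+1)(2·3+1)(2·2+1) = 245
Δ: 4! 2! 2! / 9! → 1/3780
sum: t=1:−1/24 t=2:+1/4 t=3:−1/24 = 1/6
3j²(3 3 2; 0 0 0) = Δ·Π!·Σ² = 4/105  (sign +1)
(m-triple is (0,0,0) — same symbol as above.)
combine: 4πI² = 245·4/105·4/105 = 16/45
take √, sign +1: I = 0.16820883

0.168209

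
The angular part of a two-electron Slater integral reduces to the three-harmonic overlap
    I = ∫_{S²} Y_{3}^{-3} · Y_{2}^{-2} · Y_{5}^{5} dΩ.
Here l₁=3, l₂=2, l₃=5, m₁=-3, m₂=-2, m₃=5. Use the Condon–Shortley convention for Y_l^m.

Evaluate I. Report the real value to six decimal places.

-0.347235

Rules hold: Σm=0, L=10 even, 1≤5≤5.
N = 7·5·11 = 385
Δ = 0!·6!·4!/11! = 1/2310
Racah Σ t=0..0: t=0:+1/144 = 1/144
⇒ 3j(3 2 5; 0 0 0)² = 10/231, sgn -1
Racah Σ t=0..0: t=0:+1/17280 = 1/17280
⇒ 3j(3 2 5; -3 -2 5)² = 1/11, sgn +1
4πI² = N·(3j₀)²·(3jₘ)² = 50/33
I = -1·√(1.51515/4π) = -0.34723469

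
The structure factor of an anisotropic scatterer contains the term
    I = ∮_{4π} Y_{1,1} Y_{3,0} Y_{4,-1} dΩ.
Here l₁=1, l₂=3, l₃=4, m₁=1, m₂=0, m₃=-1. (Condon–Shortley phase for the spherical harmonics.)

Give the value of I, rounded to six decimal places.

-0.194664

Checks pass: Σm=0; 8 even; l₃=4∈[2,4].
(2·1+1)(2·3+1)(2·4+1) = 189
Δ: 0! 2! 6! / 9! → 1/252
sum: t=0:+1/36 = 1/36
3j²(1 3 4; 0 0 0) = Δ·Π!·Σ² = 4/63  (sign +1)
sum: t=0:+1/72 = 1/72
3j²(1 3 4; 1 0 -1) = Δ·Π!·Σ² = 5/126  (sign -1)
combine: 4πI² = 189·4/63·5/126 = 10/21
take √, sign -1: I = -0.19466390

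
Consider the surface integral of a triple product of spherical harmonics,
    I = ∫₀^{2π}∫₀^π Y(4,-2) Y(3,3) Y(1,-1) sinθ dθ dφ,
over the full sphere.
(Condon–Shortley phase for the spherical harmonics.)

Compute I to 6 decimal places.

0.061558

m-sum 0 ✓  L=8 even ✓  1≤1≤7 ✓
Π(2lᵢ+1) = 9×7×3 = 189
triangle coeff Δ(4,3,1) = 1/252
Σ_t [3,3]: t=3:−1/36 = -1/36
(3j)²=4/63 [(4 3 1; 0 0 0)], sign=+1
Σ_t [6,6]: t=6:+1/1440 = 1/1440
(3j)²=1/252 [(4 3 1; -2 3 -1)], sign=+1
⇒ 4πI² = 1/21
I = (+1)√(1/21/(4π)) = 0.06155813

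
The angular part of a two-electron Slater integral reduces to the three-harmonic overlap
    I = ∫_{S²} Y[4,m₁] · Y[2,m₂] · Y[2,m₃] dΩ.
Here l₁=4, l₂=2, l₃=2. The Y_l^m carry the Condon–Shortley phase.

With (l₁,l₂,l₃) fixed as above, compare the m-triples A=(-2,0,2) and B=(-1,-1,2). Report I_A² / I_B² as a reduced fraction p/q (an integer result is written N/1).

3/1

Same 4,2,2: normalisation and zero-m 3j drop out of the ratio.
A: Δ: 4! 4! 0! / 9! → 1/630; sum: t=2:+1/96 = 1/96; 3j²(4 2 2; -2 0 2) = Δ·Π!·Σ² = 1/42  (sign +1)
B: Δ: 4! 4! 0! / 9! → 1/630; sum: t=1:−1/144 = -1/144; 3j²(4 2 2; -1 -1 2) = Δ·Π!·Σ² = 1/126  (sign -1)
I_A²/I_B² = (1/42)/(1/126) = 3/1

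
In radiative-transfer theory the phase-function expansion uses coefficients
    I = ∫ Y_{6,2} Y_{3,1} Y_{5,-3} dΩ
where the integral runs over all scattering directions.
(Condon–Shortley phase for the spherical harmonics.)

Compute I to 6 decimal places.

Checks pass: Σm=0; 14 even; l₃=5∈[3,9].
(2·6+1)(2·3+1)(2·5+1) = 1001
Δ: 4! 8! 2! / 15! → 1/675675
sum: t=1:−1/8640 t=2:+1/2304 t=3:−1/8640 = 7/34560
3j²(6 3 5; 0 0 0) = Δ·Π!·Σ² = 7/429  (sign -1)
sum: t=2:+1/11520 t=3:−1/30240 t=4:+1/1935360 = 1/18432
3j²(6 3 5; 2 1 -3) = Δ·Π!·Σ² = 7/429  (sign +1)
combine: 4πI² = 1001·7/429·7/429 = 343/1287
take √, sign -1: I = -0.14563067

-0.145631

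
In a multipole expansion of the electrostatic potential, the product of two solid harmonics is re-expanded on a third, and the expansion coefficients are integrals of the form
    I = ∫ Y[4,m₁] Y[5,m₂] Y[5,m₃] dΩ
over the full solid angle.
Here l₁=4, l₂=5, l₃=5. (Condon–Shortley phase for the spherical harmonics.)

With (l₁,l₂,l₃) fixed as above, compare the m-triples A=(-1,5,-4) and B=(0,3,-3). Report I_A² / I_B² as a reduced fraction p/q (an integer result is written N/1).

l's match ⇒ only the (l;m) 3-j factors differ between A and B.
A: triangle coeff Δ(4,5,5) = 1/3153150; Σ_t [4,4]: t=4:+1/103680 = 1/103680; (3j)²=4/143 [(4 5 5; -1 5 -4)], sign=-1
B: triangle coeff Δ(4,5,5) = 1/3153150; Σ_t [2,4]: t=2:+1/11520 t=3:−1/4320 t=4:+1/27648 = -1/9216; (3j)²=2/143 [(4 5 5; 0 3 -3)], sign=-1
I_A²/I_B² = (4/143)/(2/143) = 2/1

2/1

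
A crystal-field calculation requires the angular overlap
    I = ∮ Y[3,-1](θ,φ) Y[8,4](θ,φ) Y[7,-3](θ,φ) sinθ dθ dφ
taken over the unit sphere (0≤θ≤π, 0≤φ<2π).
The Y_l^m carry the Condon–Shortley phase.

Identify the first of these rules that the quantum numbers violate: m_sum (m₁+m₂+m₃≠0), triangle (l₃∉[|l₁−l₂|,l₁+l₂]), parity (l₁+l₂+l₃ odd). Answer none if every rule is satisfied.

none

azimuthal sum: -1 + 4 − 3 = 0  ✓
5 ≤ 7 ≤ 11 (triangle on l)  ✓
L = 3 + 8 + 7 = 18 (even)  ✓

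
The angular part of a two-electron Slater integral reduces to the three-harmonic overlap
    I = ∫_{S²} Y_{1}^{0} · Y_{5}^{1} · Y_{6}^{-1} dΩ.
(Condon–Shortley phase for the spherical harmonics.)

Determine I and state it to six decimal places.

Rules hold: Σm=0, L=12 even, 4≤6≤6.
N = 3·11·13 = 429
Δ = 0!·2!·10!/13! = 1/858
Racah Σ t=0..0: t=0:+1/14400 = 1/14400
⇒ 3j(1 5 6; 0 0 0)² = 6/143, sgn +1
Racah Σ t=0..0: t=0:+1/17280 = 1/17280
⇒ 3j(1 5 6; 0 1 -1)² = 35/858, sgn -1
4πI² = N·(3j₀)²·(3jₘ)² = 105/143
I = -1·√(0.734266/4π) = -0.24172507

-0.241725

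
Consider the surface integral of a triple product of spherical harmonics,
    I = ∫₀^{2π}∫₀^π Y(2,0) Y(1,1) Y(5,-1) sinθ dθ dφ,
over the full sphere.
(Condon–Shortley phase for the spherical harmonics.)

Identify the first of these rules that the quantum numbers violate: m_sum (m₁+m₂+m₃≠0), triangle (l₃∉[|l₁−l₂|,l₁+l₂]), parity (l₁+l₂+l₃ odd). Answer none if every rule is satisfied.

triangle

m₁+m₂+m₃ = 0 + 1 − 1 = 0  ✓
triangle: |2−1|=1 ≤ l₃=5 ≤ 2+1=3  ✗
parity: l₁+l₂+l₃ = 8 is even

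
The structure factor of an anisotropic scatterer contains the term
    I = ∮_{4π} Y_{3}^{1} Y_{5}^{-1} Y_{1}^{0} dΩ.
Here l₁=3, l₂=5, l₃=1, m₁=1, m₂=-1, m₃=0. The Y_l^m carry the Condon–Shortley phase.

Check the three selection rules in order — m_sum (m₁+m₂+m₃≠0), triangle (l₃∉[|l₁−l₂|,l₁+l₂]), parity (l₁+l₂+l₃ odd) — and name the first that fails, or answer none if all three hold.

Σmᵢ = 0  ✓
l₃∈[|l₁−l₂|,l₁+l₂]=[2,8], have l₃=1  ✗
Σlᵢ = 9 ⇒ odd

triangle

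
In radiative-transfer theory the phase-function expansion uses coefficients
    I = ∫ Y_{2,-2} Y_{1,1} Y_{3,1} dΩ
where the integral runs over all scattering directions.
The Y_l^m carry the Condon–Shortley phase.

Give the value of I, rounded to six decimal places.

Checks pass: Σm=0; 6 even; l₃=3∈[1,3].
(2·2+1)(2·1+1)(2·3+1) = 105
Δ: 0! 4! 2! / 7! → 1/105
sum: t=0:+1/4 = 1/4
3j²(2 1 3; 0 0 0) = Δ·Π!·Σ² = 3/35  (sign -1)
sum: t=0:+1/48 = 1/48
3j²(2 1 3; -2 1 1) = Δ·Π!·Σ² = 1/105  (sign +1)
combine: 4πI² = 105·3/35·1/105 = 3/35
take √, sign -1: I = -0.08258890

-0.082589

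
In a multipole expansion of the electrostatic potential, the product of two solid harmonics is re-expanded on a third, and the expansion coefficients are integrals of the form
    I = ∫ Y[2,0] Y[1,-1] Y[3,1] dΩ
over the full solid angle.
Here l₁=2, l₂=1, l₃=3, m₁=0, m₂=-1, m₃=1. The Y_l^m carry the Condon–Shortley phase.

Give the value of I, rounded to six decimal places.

m-sum 0 ✓  L=6 even ✓  1≤3≤3 ✓
Π(2lᵢ+1) = 5×3×7 = 105
triangle coeff Δ(2,1,3) = 1/105
Σ_t [0,0]: t=0:+1/4 = 1/4
(3j)²=3/35 [(2 1 3; 0 0 0)], sign=-1
Σ_t [0,0]: t=0:+1/8 = 1/8
(3j)²=2/35 [(2 1 3; 0 -1 1)], sign=+1
⇒ 4πI² = 18/35
I = (-1)√(18/35/(4π)) = -0.20230066

-0.202301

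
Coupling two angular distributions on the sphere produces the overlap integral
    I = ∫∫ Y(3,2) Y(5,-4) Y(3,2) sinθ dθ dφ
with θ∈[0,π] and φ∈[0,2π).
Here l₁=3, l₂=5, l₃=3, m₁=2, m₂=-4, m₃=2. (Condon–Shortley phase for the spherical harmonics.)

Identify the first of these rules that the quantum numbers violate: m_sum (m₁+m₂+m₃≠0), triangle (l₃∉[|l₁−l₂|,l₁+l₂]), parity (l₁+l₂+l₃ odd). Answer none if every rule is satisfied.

parity

Σmᵢ = 0  ✓
l₃∈[|l₁−l₂|,l₁+l₂]=[2,8], have l₃=3  ✓
Σlᵢ = 11 ⇒ odd  ✗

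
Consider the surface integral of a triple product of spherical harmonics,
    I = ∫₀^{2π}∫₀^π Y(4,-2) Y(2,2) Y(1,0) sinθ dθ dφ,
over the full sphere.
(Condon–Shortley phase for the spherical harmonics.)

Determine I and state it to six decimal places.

|4−2|≤1≤4+2 violated ⇒ I = 0

0.000000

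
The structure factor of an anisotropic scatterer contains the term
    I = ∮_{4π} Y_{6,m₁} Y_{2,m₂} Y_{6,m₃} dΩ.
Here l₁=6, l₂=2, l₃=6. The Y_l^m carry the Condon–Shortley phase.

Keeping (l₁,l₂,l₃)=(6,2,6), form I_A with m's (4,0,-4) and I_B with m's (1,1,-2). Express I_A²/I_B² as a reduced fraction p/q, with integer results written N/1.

Same 6,2,6: normalisation and zero-m 3j drop out of the ratio.
A: Δ: 2! 10! 2! / 15! → 1/90090; sum: t=0:+1/322560 t=1:−1/362880 t=2:+1/14515200 = 1/2419200; 3j²(6 2 6; 4 0 -4) = Δ·Π!·Σ² = 2/5005  (sign +1)
B: Δ: 2! 10! 2! / 15! → 1/90090; sum: t=1:−1/34560 t=2:+1/60480 = -1/80640; 3j²(6 2 6; 1 1 -2) = Δ·Π!·Σ² = 6/1001  (sign -1)
I_A²/I_B² = (2/5005)/(6/1001) = 1/15

1/15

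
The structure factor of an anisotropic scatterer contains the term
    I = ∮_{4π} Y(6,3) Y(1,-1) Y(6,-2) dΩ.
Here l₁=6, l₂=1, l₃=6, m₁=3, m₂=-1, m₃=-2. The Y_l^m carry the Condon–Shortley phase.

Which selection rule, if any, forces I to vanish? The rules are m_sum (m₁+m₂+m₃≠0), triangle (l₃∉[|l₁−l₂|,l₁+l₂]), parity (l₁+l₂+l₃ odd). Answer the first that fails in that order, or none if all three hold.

parity

m₁+m₂+m₃ = 3 − 1 − 2 = 0  ✓
triangle: |6−1|=5 ≤ l₃=6 ≤ 6+1=7  ✓
parity: l₁+l₂+l₃ = 13 is odd  ✗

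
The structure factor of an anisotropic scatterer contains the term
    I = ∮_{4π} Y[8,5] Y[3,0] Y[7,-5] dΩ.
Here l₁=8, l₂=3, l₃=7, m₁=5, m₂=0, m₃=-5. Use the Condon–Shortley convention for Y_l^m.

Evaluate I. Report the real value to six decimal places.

m-sum 0 ✓  L=18 even ✓  5≤7≤11 ✓
Π(2lᵢ+1) = 17×7×15 = 1785
triangle coeff Δ(8,3,7) = 1/5290740
Σ_t [1,3]: t=1:−1/7257600 t=2:+1/2073600 t=3:−1/7257600 = 1/4838400
(3j)²=252/20995 [(8 3 7; 0 0 0)], sign=-1
Σ_t [1,3]: t=1:−1/87091200 t=2:+1/159667200 t=3:−1/5748019200 = -31/5748019200
(3j)²=961/135660 [(8 3 7; 5 0 -5)], sign=-1
⇒ 4πI² = 60543/398905
I = (+1)√(60543/398905/(4π)) = 0.10989863

0.109899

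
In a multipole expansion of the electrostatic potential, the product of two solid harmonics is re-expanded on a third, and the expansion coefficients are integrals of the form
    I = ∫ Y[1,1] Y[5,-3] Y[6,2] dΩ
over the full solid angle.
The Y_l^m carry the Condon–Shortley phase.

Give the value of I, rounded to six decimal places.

0.100084

Rules hold: Σm=0, L=12 even, 4≤6≤6.
N = 3·11·13 = 429
Δ = 0!·2!·10!/13! = 1/858
Racah Σ t=0..0: t=0:+1/14400 = 1/14400
⇒ 3j(1 5 6; 0 0 0)² = 6/143, sgn +1
Racah Σ t=0..0: t=0:+1/161280 = 1/161280
⇒ 3j(1 5 6; 1 -3 2)² = 1/143, sgn +1
4πI² = N·(3j₀)²·(3jₘ)² = 18/143
I = +1·√(0.125874/4π) = 0.10008369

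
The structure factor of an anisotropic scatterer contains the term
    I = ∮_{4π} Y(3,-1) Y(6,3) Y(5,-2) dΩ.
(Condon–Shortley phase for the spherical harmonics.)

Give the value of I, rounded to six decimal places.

Rules hold: Σm=0, L=14 even, 3≤5≤9.
N = 7·13·11 = 1001
Δ = 4!·2!·8!/15! = 1/675675
Racah Σ t=1..3: t=1:−1/8640 t=2:+1/2304 t=3:−1/8640 = 7/34560
⇒ 3j(3 6 5; 0 0 0)² = 7/429, sgn -1
Racah Σ t=2..4: t=2:+1/40320 t=3:−1/8640 t=4:+1/34560 = -1/16128
⇒ 3j(3 6 5; -1 3 -2)² = 18/1001, sgn +1
4πI² = N·(3j₀)²·(3jₘ)² = 42/143
I = -1·√(0.293706/4π) = -0.15288036

-0.152880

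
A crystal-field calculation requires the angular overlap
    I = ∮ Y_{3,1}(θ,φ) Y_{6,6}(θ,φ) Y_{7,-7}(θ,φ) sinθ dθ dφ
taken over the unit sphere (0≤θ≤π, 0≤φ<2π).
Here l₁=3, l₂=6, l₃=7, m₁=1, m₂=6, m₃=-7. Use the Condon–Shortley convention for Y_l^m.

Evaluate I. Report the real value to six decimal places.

Rules hold: Σm=0, L=16 even, 3≤7≤9.
N = 7·13·15 = 1365
Δ = 2!·4!·10!/17! = 1/2042040
Racah Σ t=0..2: t=0:+1/207360 t=1:−1/57600 t=2:+1/207360 = -1/129600
⇒ 3j(3 6 7; 0 0 0)² = 168/12155, sgn +1
Racah Σ t=2..2: t=2:+1/174182400 = 1/174182400
⇒ 3j(3 6 7; 1 6 -7)² = 11/340, sgn +1
4πI² = N·(3j₀)²·(3jₘ)² = 882/1445
I = +1·√(0.610381/4π) = 0.22039180

0.220392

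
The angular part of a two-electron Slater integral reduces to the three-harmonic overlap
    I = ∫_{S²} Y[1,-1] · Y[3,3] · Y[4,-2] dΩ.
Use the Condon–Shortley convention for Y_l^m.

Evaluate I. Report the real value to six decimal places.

0.061558

m-sum 0 ✓  L=8 even ✓  2≤4≤4 ✓
Π(2lᵢ+1) = 3×7×9 = 189
triangle coeff Δ(1,3,4) = 1/252
Σ_t [0,0]: t=0:+1/36 = 1/36
(3j)²=4/63 [(1 3 4; 0 0 0)], sign=+1
Σ_t [0,0]: t=0:+1/1440 = 1/1440
(3j)²=1/252 [(1 3 4; -1 3 -2)], sign=+1
⇒ 4πI² = 1/21
I = (+1)√(1/21/(4π)) = 0.06155813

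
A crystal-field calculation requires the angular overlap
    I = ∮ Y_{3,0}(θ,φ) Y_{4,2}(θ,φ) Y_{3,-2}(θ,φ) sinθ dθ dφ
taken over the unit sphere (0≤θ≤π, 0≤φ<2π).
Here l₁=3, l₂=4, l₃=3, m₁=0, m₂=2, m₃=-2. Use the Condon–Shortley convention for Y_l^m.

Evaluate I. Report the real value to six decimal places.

m-sum 0 ✓  L=10 even ✓  1≤3≤7 ✓
Π(2lᵢ+1) = 7×9×7 = 441
triangle coeff Δ(3,4,3) = 1/34650
Σ_t [1,3]: t=1:−1/72 t=2:+1/16 t=3:−1/72 = 5/144
(3j)²=2/77 [(3 4 3; 0 0 0)], sign=-1
Σ_t [2,3]: t=2:+1/96 t=3:−1/72 = -1/288
(3j)²=1/462 [(3 4 3; 0 2 -2)], sign=+1
⇒ 4πI² = 3/121
I = (-1)√(3/121/(4π)) = -0.04441841

-0.044418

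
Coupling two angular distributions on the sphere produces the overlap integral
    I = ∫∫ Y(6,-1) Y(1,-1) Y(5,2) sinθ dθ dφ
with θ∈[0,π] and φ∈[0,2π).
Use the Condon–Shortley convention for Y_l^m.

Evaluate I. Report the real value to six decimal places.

Rules hold: Σm=0, L=12 even, 5≤5≤7.
N = 13·3·11 = 429
Δ = 2!·10!·0!/13! = 1/858
Racah Σ t=1..1: t=1:−1/14400 = -1/14400
⇒ 3j(6 1 5; 0 0 0)² = 6/143, sgn +1
Racah Σ t=0..0: t=0:+1/60480 = 1/60480
⇒ 3j(6 1 5; -1 -1 2)² = 5/429, sgn -1
4πI² = N·(3j₀)²·(3jₘ)² = 30/143
I = -1·√(0.20979/4π) = -0.12920749

-0.129207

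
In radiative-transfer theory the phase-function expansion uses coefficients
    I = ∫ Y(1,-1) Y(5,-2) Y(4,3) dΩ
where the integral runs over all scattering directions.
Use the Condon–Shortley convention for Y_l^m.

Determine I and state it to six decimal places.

m-sum 0 ✓  L=10 even ✓  4≤4≤6 ✓
Π(2lᵢ+1) = 3×11×9 = 297
triangle coeff Δ(1,5,4) = 1/495
Σ_t [1,1]: t=1:−1/576 = -1/576
(3j)²=5/99 [(1 5 4; 0 0 0)], sign=-1
Σ_t [2,2]: t=2:+1/10080 = 1/10080
(3j)²=1/165 [(1 5 4; -1 -2 3)], sign=-1
⇒ 4πI² = 1/11
I = (+1)√(1/11/(4π)) = 0.08505478

0.085055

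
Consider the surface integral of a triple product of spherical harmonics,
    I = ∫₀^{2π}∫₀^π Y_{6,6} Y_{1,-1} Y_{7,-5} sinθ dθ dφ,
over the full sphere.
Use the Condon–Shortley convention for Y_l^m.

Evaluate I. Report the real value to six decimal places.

Rules hold: Σm=0, L=14 even, 5≤7≤7.
N = 13·3·15 = 585
Δ = 0!·12!·2!/15! = 1/1365
Racah Σ t=0..0: t=0:+1/518400 = 1/518400
⇒ 3j(6 1 7; 0 0 0)² = 7/195, sgn -1
Racah Σ t=0..0: t=0:+1/958003200 = 1/958003200
⇒ 3j(6 1 7; 6 -1 -5)² = 1/1365, sgn +1
4πI² = N·(3j₀)²·(3jₘ)² = 1/65
I = -1·√(0.0153846/4π) = -0.03498955

-0.034990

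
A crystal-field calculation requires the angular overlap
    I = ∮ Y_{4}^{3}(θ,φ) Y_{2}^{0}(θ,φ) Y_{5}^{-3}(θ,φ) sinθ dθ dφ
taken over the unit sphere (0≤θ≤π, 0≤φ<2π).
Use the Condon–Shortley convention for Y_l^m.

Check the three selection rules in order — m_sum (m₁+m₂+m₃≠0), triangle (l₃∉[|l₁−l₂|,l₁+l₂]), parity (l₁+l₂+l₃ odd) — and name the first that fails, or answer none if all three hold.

parity

m₁+m₂+m₃ = 3 + 0 − 3 = 0  ✓
triangle: |4−2|=2 ≤ l₃=5 ≤ 4+2=6  ✓
parity: l₁+l₂+l₃ = 11 is odd  ✗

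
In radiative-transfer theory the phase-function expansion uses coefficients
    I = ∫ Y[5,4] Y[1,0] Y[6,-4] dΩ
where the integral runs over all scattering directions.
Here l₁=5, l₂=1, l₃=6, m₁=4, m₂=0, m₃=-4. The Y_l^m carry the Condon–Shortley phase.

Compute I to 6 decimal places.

Checks pass: Σm=0; 12 even; l₃=6∈[4,6].
(2·5+1)(2·1+1)(2·6+1) = 429
Δ: 0! 10! 2! / 13! → 1/858
sum: t=0:+1/14400 = 1/14400
3j²(5 1 6; 0 0 0) = Δ·Π!·Σ² = 6/143  (sign +1)
sum: t=0:+1/362880 = 1/362880
3j²(5 1 6; 4 0 -4) = Δ·Π!·Σ² = 10/429  (sign +1)
combine: 4πI² = 429·6/143·10/429 = 60/143
take √, sign +1: I = 0.18272698

0.182727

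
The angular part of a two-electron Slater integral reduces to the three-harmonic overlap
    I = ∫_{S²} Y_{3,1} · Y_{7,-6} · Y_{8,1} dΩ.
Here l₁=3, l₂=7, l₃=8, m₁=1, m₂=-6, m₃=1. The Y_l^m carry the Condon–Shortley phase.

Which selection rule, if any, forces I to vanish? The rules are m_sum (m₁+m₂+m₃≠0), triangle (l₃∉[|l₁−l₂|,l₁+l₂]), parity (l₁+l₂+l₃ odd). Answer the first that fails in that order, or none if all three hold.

m₁+m₂+m₃ = 1 − 6 + 1 = -4  ✗
triangle: |3−7|=4 ≤ l₃=8 ≤ 3+7=10
parity: l₁+l₂+l₃ = 18 is even

m_sum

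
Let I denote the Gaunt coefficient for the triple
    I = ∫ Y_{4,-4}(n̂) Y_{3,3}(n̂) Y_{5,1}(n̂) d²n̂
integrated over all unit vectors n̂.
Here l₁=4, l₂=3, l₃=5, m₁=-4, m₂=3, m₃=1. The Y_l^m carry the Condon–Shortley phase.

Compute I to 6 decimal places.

0.050679

Checks pass: Σm=0; 12 even; l₃=5∈[1,7].
(2·4+1)(2·3+1)(2·5+1) = 693
Δ: 2! 6! 4! / 13! → 1/180180
sum: t=0:+1/576 t=1:−1/144 t=2:+1/576 = -1/288
3j²(4 3 5; 0 0 0) = Δ·Π!·Σ² = 20/1001  (sign +1)
sum: t=2:+1/34560 = 1/34560
3j²(4 3 5; -4 3 1) = Δ·Π!·Σ² = 1/429  (sign +1)
combine: 4πI² = 693·20/1001·1/429 = 60/1859
take √, sign +1: I = 0.05067935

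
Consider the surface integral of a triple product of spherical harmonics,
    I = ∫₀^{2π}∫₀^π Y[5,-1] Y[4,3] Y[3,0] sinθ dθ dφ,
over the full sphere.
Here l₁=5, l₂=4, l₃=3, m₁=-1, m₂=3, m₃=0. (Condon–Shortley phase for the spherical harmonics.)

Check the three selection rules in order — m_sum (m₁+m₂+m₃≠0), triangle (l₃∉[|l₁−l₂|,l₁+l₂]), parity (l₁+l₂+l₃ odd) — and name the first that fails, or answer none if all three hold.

m₁+m₂+m₃ = -1 + 3 + 0 = 2  ✗
triangle: |5−4|=1 ≤ l₃=3 ≤ 5+4=9
parity: l₁+l₂+l₃ = 12 is even

m_sum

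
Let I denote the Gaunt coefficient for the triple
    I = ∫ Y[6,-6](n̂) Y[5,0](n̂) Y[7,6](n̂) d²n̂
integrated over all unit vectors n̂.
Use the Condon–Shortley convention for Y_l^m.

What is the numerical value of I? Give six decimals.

Checks pass: Σm=0; 18 even; l₃=7∈[1,11].
(2·6+1)(2·5+1)(2·7+1) = 2145
Δ: 4! 8! 6! / 19! → 1/174594420
sum: t=0:+1/4147200 t=1:−1/207360 t=2:+1/82944 t=3:−1/207360 t=4:+1/4147200 = 1/345600
3j²(6 5 7; 0 0 0) = Δ·Π!·Σ² = 420/46189  (sign -1)
sum: t=4:+1/116121600 = 1/116121600
3j²(6 5 7; -6 0 6) = Δ·Π!·Σ² = 165/9044  (sign -1)
combine: 4πI² = 2145·420/46189·165/9044 = 37125/104329
take √, sign +1: I = 0.16827739

0.168277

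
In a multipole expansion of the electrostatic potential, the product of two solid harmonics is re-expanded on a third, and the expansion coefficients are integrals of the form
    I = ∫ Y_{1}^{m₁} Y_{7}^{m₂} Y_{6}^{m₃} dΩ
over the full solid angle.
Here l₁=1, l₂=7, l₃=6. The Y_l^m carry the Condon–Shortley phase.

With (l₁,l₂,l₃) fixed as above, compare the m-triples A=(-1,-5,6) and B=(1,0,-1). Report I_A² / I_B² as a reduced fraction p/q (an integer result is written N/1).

1/21

Shared (l₁,l₂,l₃)=(1,7,6): N and (l;000)² cancel in I_A²/I_B².
A: Δ = 2!·0!·12!/15! = 1/1365; Racah Σ t=2..2: t=2:+1/958003200 = 1/958003200; ⇒ 3j(1 7 6; -1 -5 6)² = 1/1365, sgn +1
B: Δ = 2!·0!·12!/15! = 1/1365; Racah Σ t=0..0: t=0:+1/1209600 = 1/1209600; ⇒ 3j(1 7 6; 1 0 -1)² = 1/65, sgn -1
I_A²/I_B² = (1/1365)/(1/65) = 1/21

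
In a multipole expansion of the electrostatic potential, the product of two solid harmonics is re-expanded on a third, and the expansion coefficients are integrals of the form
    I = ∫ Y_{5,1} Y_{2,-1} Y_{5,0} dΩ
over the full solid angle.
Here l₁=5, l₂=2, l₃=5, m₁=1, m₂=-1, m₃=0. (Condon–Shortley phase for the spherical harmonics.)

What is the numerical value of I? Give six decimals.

-0.036166

Rules hold: Σm=0, L=12 even, 3≤5≤7.
N = 11·5·11 = 605
Δ = 2!·8!·2!/13! = 1/38610
Racah Σ t=0..2: t=0:+1/2880 t=1:−1/576 t=2:+1/2880 = -1/960
⇒ 3j(5 2 5; 0 0 0)² = 10/429, sgn +1
Racah Σ t=0..1: t=0:+1/1152 t=1:−1/1440 = 1/5760
⇒ 3j(5 2 5; 1 -1 0)² = 1/858, sgn -1
4πI² = N·(3j₀)²·(3jₘ)² = 25/1521
I = -1·√(0.0164366/4π) = -0.03616600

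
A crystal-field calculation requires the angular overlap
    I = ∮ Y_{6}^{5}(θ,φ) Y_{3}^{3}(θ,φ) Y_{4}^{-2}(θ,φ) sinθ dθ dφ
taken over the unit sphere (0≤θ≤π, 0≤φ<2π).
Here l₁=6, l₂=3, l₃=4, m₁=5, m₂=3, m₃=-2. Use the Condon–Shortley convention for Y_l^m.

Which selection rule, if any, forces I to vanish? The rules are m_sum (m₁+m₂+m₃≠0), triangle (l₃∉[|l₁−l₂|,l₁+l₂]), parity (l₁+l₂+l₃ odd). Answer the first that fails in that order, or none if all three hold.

Σmᵢ = 6  ✗
l₃∈[|l₁−l₂|,l₁+l₂]=[3,9], have l₃=4
Σlᵢ = 13 ⇒ odd

m_sum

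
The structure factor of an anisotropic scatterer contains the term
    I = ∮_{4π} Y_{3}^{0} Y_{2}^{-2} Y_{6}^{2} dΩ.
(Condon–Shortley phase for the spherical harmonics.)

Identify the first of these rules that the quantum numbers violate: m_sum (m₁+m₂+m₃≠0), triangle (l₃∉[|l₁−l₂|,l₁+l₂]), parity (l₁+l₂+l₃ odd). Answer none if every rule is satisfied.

Σmᵢ = 0  ✓
l₃∈[|l₁−l₂|,l₁+l₂]=[1,5], have l₃=6  ✗
Σlᵢ = 11 ⇒ odd

triangle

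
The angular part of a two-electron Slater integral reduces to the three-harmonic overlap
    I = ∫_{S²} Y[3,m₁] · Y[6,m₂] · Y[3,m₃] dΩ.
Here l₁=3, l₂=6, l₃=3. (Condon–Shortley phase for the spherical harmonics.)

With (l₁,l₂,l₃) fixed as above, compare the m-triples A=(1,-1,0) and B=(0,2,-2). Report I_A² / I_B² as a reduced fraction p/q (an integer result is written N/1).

25/16

l's match ⇒ only the (l;m) 3-j factors differ between A and B.
A: triangle coeff Δ(3,6,3) = 1/12012; Σ_t [2,2]: t=2:+1/1728 = 1/1728; (3j)²=25/858 [(3 6 3; 1 -1 0)], sign=-1
B: triangle coeff Δ(3,6,3) = 1/12012; Σ_t [3,3]: t=3:−1/4320 = -1/4320; (3j)²=8/429 [(3 6 3; 0 2 -2)], sign=+1
I_A²/I_B² = (25/858)/(8/429) = 25/16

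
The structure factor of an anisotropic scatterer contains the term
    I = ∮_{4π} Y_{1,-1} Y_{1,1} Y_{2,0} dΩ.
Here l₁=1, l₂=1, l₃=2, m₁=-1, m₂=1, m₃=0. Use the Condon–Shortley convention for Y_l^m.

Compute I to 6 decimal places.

Checks pass: Σm=0; 4 even; l₃=2∈[0,2].
(2·1+1)(2·1+1)(2·2+1) = 45
Δ: 0! 2! 2! / 5! → 1/30
sum: t=0:+1/1 = 1/1
3j²(1 1 2; 0 0 0) = Δ·Π!·Σ² = 2/15  (sign +1)
sum: t=0:+1/4 = 1/4
3j²(1 1 2; -1 1 0) = Δ·Π!·Σ² = 1/30  (sign +1)
combine: 4πI² = 45·2/15·1/30 = 1/5
take √, sign +1: I = 0.12615663

0.126157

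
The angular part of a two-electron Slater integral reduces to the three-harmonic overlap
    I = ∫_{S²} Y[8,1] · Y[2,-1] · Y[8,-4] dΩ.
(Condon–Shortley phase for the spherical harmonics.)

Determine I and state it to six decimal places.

m-sum = 1 − 1 − 4 = -4 ≠ 0 ⇒ I = 0

0.000000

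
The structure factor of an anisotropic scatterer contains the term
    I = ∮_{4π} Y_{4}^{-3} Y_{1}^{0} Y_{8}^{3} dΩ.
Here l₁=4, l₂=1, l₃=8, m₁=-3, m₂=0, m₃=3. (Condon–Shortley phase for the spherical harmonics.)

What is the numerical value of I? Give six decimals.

0.000000

|4−1|≤8≤4+1 violated ⇒ I = 0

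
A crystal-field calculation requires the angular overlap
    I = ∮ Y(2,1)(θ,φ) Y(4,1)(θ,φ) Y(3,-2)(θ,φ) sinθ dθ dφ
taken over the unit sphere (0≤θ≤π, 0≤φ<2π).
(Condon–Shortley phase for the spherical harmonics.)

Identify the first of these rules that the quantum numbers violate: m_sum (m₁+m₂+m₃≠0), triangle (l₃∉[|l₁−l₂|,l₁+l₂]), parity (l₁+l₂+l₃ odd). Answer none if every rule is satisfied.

Σmᵢ = 0  ✓
l₃∈[|l₁−l₂|,l₁+l₂]=[2,6], have l₃=3  ✓
Σlᵢ = 9 ⇒ odd  ✗

parity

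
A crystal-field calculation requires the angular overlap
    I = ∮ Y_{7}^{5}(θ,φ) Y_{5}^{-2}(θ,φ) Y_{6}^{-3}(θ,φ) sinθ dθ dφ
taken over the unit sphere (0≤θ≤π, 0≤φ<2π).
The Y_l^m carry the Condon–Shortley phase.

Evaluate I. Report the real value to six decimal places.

-0.124673

Checks pass: Σm=0; 18 even; l₃=6∈[2,12].
(2·7+1)(2·5+1)(2·6+1) = 2145
Δ: 6! 8! 4! / 19! → 1/174594420
sum: t=1:−1/4147200 t=2:+1/207360 t=3:−1/82944 t=4:+1/207360 t=5:−1/4147200 = -1/345600
3j²(7 5 6; 0 0 0) = Δ·Π!·Σ² = 420/46189  (sign -1)
sum: t=0:+1/6220800 t=1:−1/2419200 t=2:+1/11612160 = -29/174182400
3j²(7 5 6; 5 -2 -3) = Δ·Π!·Σ² = 841/83980  (sign +1)
combine: 4πI² = 2145·420/46189·841/83980 = 264915/1356277
take √, sign -1: I = -0.12467350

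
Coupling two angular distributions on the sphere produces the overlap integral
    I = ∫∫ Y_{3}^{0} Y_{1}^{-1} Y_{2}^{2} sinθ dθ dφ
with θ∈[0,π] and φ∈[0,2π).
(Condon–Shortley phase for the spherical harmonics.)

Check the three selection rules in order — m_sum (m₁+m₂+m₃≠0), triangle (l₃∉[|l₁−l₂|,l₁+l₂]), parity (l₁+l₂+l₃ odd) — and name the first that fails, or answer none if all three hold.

Σmᵢ = 1  ✗
l₃∈[|l₁−l₂|,l₁+l₂]=[2,4], have l₃=2
Σlᵢ = 6 ⇒ even

m_sum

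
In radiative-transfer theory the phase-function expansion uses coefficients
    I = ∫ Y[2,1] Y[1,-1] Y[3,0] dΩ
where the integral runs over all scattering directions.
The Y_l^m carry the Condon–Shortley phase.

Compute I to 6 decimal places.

Checks pass: Σm=0; 6 even; l₃=3∈[1,3].
(2·2+1)(2·1+1)(2·3+1) = 105
Δ: 0! 4! 2! / 7! → 1/105
sum: t=0:+1/4 = 1/4
3j²(2 1 3; 0 0 0) = Δ·Π!·Σ² = 3/35  (sign -1)
sum: t=0:+1/12 = 1/12
3j²(2 1 3; 1 -1 0) = Δ·Π!·Σ² = 1/35  (sign -1)
combine: 4πI² = 105·3/35·1/35 = 9/35
take √, sign +1: I = 0.14304817

0.143048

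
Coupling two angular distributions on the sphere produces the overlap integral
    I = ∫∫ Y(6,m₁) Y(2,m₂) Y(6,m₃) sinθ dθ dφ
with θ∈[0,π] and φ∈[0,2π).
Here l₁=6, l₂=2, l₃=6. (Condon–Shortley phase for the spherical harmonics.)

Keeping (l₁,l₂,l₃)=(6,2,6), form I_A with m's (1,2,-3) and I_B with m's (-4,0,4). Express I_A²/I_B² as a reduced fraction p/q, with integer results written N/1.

Shared (l₁,l₂,l₃)=(6,2,6): N and (l;000)² cancel in I_A²/I_B².
A: Δ = 2!·10!·2!/15! = 1/90090; Racah Σ t=2..2: t=2:+1/120960 = 1/120960; ⇒ 3j(6 2 6; 1 2 -3)² = 24/1001, sgn -1
B: Δ = 2!·10!·2!/15! = 1/90090; Racah Σ t=0..2: t=0:+1/14515200 t=1:−1/362880 t=2:+1/322560 = 1/2419200; ⇒ 3j(6 2 6; -4 0 4)² = 2/5005, sgn +1
I_A²/I_B² = (24/1001)/(2/5005) = 60/1

60/1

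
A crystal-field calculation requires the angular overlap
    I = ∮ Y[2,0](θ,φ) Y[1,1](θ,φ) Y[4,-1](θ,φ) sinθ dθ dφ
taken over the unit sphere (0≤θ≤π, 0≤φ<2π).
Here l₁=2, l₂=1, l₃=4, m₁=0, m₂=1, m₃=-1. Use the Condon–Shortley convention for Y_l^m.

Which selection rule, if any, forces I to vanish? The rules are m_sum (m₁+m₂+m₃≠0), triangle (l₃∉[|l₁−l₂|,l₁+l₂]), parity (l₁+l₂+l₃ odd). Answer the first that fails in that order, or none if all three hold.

azimuthal sum: 0 + 1 − 1 = 0  ✓
1 ≤ 4 ≤ 3 (triangle on l)  ✗
L = 2 + 1 + 4 = 7 (odd)

triangle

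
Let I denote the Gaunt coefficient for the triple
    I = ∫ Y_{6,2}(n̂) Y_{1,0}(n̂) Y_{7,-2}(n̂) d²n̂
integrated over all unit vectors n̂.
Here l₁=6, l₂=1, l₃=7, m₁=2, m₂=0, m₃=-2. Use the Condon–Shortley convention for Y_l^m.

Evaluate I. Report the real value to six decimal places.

Checks pass: Σm=0; 14 even; l₃=7∈[5,7].
(2·6+1)(2·1+1)(2·7+1) = 585
Δ: 0! 12! 2! / 15! → 1/1365
sum: t=0:+1/518400 = 1/518400
3j²(6 1 7; 0 0 0) = Δ·Π!·Σ² = 7/195  (sign -1)
sum: t=0:+1/967680 = 1/967680
3j²(6 1 7; 2 0 -2) = Δ·Π!·Σ² = 3/91  (sign -1)
combine: 4πI² = 585·7/195·3/91 = 9/13
take √, sign +1: I = 0.23471705

0.234717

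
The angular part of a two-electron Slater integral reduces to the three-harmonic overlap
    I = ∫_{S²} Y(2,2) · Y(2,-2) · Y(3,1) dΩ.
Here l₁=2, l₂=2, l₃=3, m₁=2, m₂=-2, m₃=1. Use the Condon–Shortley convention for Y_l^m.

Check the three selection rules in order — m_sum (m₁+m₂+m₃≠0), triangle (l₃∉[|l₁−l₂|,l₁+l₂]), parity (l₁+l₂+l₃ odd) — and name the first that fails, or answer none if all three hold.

m_sum

azimuthal sum: 2 − 2 + 1 = 1  ✗
0 ≤ 3 ≤ 4 (triangle on l)
L = 2 + 2 + 3 = 7 (odd)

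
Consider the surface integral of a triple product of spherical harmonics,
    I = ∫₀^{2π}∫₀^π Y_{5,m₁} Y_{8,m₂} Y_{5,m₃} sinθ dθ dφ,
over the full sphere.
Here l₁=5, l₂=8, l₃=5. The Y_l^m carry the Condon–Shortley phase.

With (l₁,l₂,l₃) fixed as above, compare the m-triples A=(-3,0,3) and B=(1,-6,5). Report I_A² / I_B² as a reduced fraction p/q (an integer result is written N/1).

5329/10010

Shared (l₁,l₂,l₃)=(5,8,5): N and (l;000)² cancel in I_A²/I_B².
A: Δ = 8!·2!·8!/19! = 1/37413090; Racah Σ t=6..8: t=6:+1/4147200 t=7:−1/25401600 t=8:+1/3251404800 = 73/361267200; ⇒ 3j(5 8 5; -3 0 3)² = 5329/461890, sgn +1
B: Δ = 8!·2!·8!/19! = 1/37413090; Racah Σ t=2..2: t=2:+1/116121600 = 1/116121600; ⇒ 3j(5 8 5; 1 -6 5)² = 7/323, sgn +1
I_A²/I_B² = (5329/461890)/(7/323) = 5329/10010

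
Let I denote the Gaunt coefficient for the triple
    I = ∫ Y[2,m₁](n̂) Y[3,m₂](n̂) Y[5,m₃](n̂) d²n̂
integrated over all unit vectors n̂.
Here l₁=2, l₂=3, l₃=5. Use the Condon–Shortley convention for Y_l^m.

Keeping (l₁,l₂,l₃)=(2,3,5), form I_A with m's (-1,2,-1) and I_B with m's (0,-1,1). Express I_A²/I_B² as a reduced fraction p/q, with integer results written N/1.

4/15

l's match ⇒ only the (l;m) 3-j factors differ between A and B.
A: triangle coeff Δ(2,3,5) = 1/2310; Σ_t [0,0]: t=0:+1/720 = 1/720; (3j)²=4/385 [(2 3 5; -1 2 -1)], sign=+1
B: triangle coeff Δ(2,3,5) = 1/2310; Σ_t [0,0]: t=0:+1/192 = 1/192; (3j)²=3/77 [(2 3 5; 0 -1 1)], sign=+1
I_A²/I_B² = (4/385)/(3/77) = 4/15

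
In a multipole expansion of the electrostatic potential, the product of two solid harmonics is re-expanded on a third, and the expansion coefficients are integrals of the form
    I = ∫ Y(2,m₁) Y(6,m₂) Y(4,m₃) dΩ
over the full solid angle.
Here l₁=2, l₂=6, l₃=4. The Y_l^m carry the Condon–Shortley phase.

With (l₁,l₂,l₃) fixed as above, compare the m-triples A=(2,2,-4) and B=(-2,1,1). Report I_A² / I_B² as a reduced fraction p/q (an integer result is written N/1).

1/35

l's match ⇒ only the (l;m) 3-j factors differ between A and B.
A: triangle coeff Δ(2,6,4) = 1/6435; Σ_t [0,0]: t=0:+1/967680 = 1/967680; (3j)²=1/6435 [(2 6 4; 2 2 -4)], sign=+1
B: triangle coeff Δ(2,6,4) = 1/6435; Σ_t [4,4]: t=4:+1/17280 = 1/17280; (3j)²=7/1287 [(2 6 4; -2 1 1)], sign=-1
I_A²/I_B² = (1/6435)/(7/1287) = 1/35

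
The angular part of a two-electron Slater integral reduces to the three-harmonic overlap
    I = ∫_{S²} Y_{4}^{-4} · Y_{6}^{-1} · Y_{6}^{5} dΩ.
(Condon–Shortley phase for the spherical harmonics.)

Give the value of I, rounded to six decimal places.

-0.102536

Rules hold: Σm=0, L=16 even, 2≤6≤10.
N = 9·13·13 = 1521
Δ = 4!·4!·8!/17! = 1/15315300
Racah Σ t=0..4: t=0:+1/829440 t=1:−1/25920 t=2:+1/9216 t=3:−1/25920 t=4:+1/829440 = 7/207360
⇒ 3j(4 6 6; 0 0 0)² = 28/2431, sgn +1
Racah Σ t=4..4: t=4:+1/2903040 = 1/2903040
⇒ 3j(4 6 6; -4 -1 5)² = 5/663, sgn -1
4πI² = N·(3j₀)²·(3jₘ)² = 420/3179
I = -1·√(0.132117/4π) = -0.10253555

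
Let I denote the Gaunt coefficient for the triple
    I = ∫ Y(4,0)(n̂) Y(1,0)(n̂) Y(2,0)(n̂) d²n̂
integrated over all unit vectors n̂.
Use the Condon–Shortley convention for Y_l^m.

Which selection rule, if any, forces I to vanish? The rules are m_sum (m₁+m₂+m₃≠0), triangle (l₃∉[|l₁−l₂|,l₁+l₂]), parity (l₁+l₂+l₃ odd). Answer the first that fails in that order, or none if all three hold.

triangle

azimuthal sum: 0 + 0 + 0 = 0  ✓
3 ≤ 2 ≤ 5 (triangle on l)  ✗
L = 4 + 1 + 2 = 7 (odd)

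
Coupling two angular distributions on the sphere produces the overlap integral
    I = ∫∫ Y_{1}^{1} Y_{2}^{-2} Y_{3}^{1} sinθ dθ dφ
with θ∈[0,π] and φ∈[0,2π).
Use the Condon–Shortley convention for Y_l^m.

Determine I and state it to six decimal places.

-0.082589

m-sum 0 ✓  L=6 even ✓  1≤3≤3 ✓
Π(2lᵢ+1) = 3×5×7 = 105
triangle coeff Δ(1,2,3) = 1/105
Σ_t [0,0]: t=0:+1/4 = 1/4
(3j)²=3/35 [(1 2 3; 0 0 0)], sign=-1
Σ_t [0,0]: t=0:+1/48 = 1/48
(3j)²=1/105 [(1 2 3; 1 -2 1)], sign=+1
⇒ 4πI² = 3/35
I = (-1)√(3/35/(4π)) = -0.08258890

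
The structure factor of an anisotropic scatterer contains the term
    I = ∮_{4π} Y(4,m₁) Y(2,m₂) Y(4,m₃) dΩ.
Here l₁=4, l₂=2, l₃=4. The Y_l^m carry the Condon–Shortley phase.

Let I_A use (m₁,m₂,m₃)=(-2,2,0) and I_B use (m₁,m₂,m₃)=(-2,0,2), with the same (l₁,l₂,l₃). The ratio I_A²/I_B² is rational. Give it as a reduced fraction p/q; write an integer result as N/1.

Same 4,2,4: normalisation and zero-m 3j drop out of the ratio.
A: Δ: 2! 6! 2! / 11! → 1/13860; sum: t=2:+1/192 = 1/192; 3j²(4 2 4; -2 2 0) = Δ·Π!·Σ² = 3/77  (sign +1)
B: Δ: 2! 6! 2! / 11! → 1/13860; sum: t=0:+1/2880 t=1:−1/120 t=2:+1/192 = -1/360; 3j²(4 2 4; -2 0 2) = Δ·Π!·Σ² = 16/3465  (sign -1)
I_A²/I_B² = (3/77)/(16/3465) = 135/16

135/16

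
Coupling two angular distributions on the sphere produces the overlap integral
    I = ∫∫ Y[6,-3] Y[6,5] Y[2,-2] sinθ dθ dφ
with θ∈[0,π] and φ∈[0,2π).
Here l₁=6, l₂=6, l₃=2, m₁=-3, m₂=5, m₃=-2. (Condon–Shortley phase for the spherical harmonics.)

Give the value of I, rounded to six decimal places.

Rules hold: Σm=0, L=14 even, 0≤2≤12.
N = 13·13·5 = 845
Δ = 10!·2!·2!/15! = 1/90090
Racah Σ t=4..6: t=4:+1/69120 t=5:−1/14400 t=6:+1/69120 = -7/172800
⇒ 3j(6 6 2; 0 0 0)² = 14/715, sgn -1
Racah Σ t=9..9: t=9:−1/1451520 = -1/1451520
⇒ 3j(6 6 2; -3 5 -2)² = 1/91, sgn -1
4πI² = N·(3j₀)²·(3jₘ)² = 2/11
I = +1·√(0.181818/4π) = 0.12028562

0.120286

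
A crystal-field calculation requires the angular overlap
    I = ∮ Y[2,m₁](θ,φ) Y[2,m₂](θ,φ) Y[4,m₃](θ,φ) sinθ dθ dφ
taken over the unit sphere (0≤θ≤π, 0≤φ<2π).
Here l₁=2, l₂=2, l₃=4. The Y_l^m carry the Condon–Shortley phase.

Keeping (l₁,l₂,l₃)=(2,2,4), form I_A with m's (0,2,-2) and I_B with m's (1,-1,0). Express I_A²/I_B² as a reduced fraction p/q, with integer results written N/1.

15/16

Same 2,2,4: normalisation and zero-m 3j drop out of the ratio.
A: Δ: 0! 4! 4! / 9! → 1/630; sum: t=0:+1/96 = 1/96; 3j²(2 2 4; 0 2 -2) = Δ·Π!·Σ² = 1/42  (sign +1)
B: Δ: 0! 4! 4! / 9! → 1/630; sum: t=0:+1/36 = 1/36; 3j²(2 2 4; 1 -1 0) = Δ·Π!·Σ² = 8/315  (sign +1)
I_A²/I_B² = (1/42)/(8/315) = 15/16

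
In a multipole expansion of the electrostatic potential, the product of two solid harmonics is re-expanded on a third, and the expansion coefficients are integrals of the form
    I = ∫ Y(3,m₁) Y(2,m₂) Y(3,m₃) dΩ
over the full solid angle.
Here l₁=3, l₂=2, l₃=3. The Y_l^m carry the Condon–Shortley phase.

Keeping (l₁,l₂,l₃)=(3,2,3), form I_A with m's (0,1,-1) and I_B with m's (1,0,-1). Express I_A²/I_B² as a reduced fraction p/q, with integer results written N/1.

Shared (l₁,l₂,l₃)=(3,2,3): N and (l;000)² cancel in I_A²/I_B².
A: Δ = 2!·4!·2!/9! = 1/3780; Racah Σ t=1..2: t=1:−1/8 t=2:+1/12 = -1/24; ⇒ 3j(3 2 3; 0 1 -1)² = 1/210, sgn -1
B: Δ = 2!·4!·2!/9! = 1/3780; Racah Σ t=0..2: t=0:+1/16 t=1:−1/6 t=2:+1/96 = -3/32; ⇒ 3j(3 2 3; 1 0 -1)² = 3/140, sgn -1
I_A²/I_B² = (1/210)/(3/140) = 2/9

2/9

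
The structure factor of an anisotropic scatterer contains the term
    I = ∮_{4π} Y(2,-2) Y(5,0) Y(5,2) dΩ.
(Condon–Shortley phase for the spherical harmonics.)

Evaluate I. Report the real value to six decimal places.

-0.191372

m-sum 0 ✓  L=12 even ✓  3≤5≤7 ✓
Π(2lᵢ+1) = 5×11×11 = 605
triangle coeff Δ(2,5,5) = 1/38610
Σ_t [0,2]: t=0:+1/2880 t=1:−1/576 t=2:+1/2880 = -1/960
(3j)²=10/429 [(2 5 5; 0 0 0)], sign=+1
Σ_t [2,2]: t=2:+1/2880 = 1/2880
(3j)²=14/429 [(2 5 5; -2 0 2)], sign=-1
⇒ 4πI² = 700/1521
I = (-1)√(700/1521/(4π)) = -0.19137248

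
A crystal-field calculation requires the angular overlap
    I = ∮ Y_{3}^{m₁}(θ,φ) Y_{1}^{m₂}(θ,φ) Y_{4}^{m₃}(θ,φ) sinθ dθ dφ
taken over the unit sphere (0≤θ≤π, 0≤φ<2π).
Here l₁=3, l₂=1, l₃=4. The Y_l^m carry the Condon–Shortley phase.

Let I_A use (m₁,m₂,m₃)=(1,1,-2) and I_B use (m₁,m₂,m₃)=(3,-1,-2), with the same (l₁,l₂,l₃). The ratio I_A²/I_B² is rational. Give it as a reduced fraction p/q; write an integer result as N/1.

15/1

Shared (l₁,l₂,l₃)=(3,1,4): N and (l;000)² cancel in I_A²/I_B².
A: Δ = 0!·6!·2!/9! = 1/252; Racah Σ t=0..0: t=0:+1/96 = 1/96; ⇒ 3j(3 1 4; 1 1 -2)² = 5/84, sgn +1
B: Δ = 0!·6!·2!/9! = 1/252; Racah Σ t=0..0: t=0:+1/1440 = 1/1440; ⇒ 3j(3 1 4; 3 -1 -2)² = 1/252, sgn +1
I_A²/I_B² = (5/84)/(1/252) = 15/1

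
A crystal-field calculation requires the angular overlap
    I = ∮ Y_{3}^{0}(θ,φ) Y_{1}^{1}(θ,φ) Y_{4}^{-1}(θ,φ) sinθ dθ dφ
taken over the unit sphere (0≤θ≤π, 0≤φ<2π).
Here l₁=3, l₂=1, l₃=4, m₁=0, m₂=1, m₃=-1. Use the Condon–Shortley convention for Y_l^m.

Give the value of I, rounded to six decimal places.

-0.194664

Checks pass: Σm=0; 8 even; l₃=4∈[2,4].
(2·3+1)(2·1+1)(2·4+1) = 189
Δ: 0! 6! 2! / 9! → 1/252
sum: t=0:+1/36 = 1/36
3j²(3 1 4; 0 0 0) = Δ·Π!·Σ² = 4/63  (sign +1)
sum: t=0:+1/72 = 1/72
3j²(3 1 4; 0 1 -1) = Δ·Π!·Σ² = 5/126  (sign -1)
combine: 4πI² = 189·4/63·5/126 = 10/21
take √, sign -1: I = -0.19466390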